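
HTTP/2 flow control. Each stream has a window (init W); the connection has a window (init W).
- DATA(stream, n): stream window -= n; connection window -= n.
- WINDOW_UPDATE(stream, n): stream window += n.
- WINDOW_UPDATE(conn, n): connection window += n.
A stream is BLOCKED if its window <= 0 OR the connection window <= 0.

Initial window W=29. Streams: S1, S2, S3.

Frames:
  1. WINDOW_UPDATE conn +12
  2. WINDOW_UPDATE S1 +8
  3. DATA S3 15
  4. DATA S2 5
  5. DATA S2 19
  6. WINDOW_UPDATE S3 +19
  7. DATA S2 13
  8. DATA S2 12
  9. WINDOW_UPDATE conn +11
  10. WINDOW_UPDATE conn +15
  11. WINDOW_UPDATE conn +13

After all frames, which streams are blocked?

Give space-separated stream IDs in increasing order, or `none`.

Op 1: conn=41 S1=29 S2=29 S3=29 blocked=[]
Op 2: conn=41 S1=37 S2=29 S3=29 blocked=[]
Op 3: conn=26 S1=37 S2=29 S3=14 blocked=[]
Op 4: conn=21 S1=37 S2=24 S3=14 blocked=[]
Op 5: conn=2 S1=37 S2=5 S3=14 blocked=[]
Op 6: conn=2 S1=37 S2=5 S3=33 blocked=[]
Op 7: conn=-11 S1=37 S2=-8 S3=33 blocked=[1, 2, 3]
Op 8: conn=-23 S1=37 S2=-20 S3=33 blocked=[1, 2, 3]
Op 9: conn=-12 S1=37 S2=-20 S3=33 blocked=[1, 2, 3]
Op 10: conn=3 S1=37 S2=-20 S3=33 blocked=[2]
Op 11: conn=16 S1=37 S2=-20 S3=33 blocked=[2]

Answer: S2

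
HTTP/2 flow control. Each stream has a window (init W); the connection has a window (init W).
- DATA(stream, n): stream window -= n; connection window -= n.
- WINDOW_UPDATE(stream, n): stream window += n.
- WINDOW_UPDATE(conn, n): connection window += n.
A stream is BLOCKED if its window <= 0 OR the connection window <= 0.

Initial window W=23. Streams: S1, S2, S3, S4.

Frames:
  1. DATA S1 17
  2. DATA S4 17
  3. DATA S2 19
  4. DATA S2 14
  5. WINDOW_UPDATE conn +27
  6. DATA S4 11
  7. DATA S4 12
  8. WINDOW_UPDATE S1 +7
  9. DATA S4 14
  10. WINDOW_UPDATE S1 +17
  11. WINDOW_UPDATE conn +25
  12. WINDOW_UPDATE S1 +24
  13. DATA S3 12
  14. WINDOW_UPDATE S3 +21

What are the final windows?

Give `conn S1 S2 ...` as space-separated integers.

Answer: -41 54 -10 32 -31

Derivation:
Op 1: conn=6 S1=6 S2=23 S3=23 S4=23 blocked=[]
Op 2: conn=-11 S1=6 S2=23 S3=23 S4=6 blocked=[1, 2, 3, 4]
Op 3: conn=-30 S1=6 S2=4 S3=23 S4=6 blocked=[1, 2, 3, 4]
Op 4: conn=-44 S1=6 S2=-10 S3=23 S4=6 blocked=[1, 2, 3, 4]
Op 5: conn=-17 S1=6 S2=-10 S3=23 S4=6 blocked=[1, 2, 3, 4]
Op 6: conn=-28 S1=6 S2=-10 S3=23 S4=-5 blocked=[1, 2, 3, 4]
Op 7: conn=-40 S1=6 S2=-10 S3=23 S4=-17 blocked=[1, 2, 3, 4]
Op 8: conn=-40 S1=13 S2=-10 S3=23 S4=-17 blocked=[1, 2, 3, 4]
Op 9: conn=-54 S1=13 S2=-10 S3=23 S4=-31 blocked=[1, 2, 3, 4]
Op 10: conn=-54 S1=30 S2=-10 S3=23 S4=-31 blocked=[1, 2, 3, 4]
Op 11: conn=-29 S1=30 S2=-10 S3=23 S4=-31 blocked=[1, 2, 3, 4]
Op 12: conn=-29 S1=54 S2=-10 S3=23 S4=-31 blocked=[1, 2, 3, 4]
Op 13: conn=-41 S1=54 S2=-10 S3=11 S4=-31 blocked=[1, 2, 3, 4]
Op 14: conn=-41 S1=54 S2=-10 S3=32 S4=-31 blocked=[1, 2, 3, 4]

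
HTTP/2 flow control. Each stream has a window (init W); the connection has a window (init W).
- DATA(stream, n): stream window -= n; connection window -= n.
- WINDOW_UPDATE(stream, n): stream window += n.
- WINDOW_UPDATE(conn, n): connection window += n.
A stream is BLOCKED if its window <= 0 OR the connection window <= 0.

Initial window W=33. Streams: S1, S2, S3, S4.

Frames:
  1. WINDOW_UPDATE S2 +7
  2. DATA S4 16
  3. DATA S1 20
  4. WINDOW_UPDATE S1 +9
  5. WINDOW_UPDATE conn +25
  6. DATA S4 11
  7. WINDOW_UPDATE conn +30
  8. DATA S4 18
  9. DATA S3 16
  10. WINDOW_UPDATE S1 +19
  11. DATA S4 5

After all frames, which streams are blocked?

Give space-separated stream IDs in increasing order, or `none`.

Answer: S4

Derivation:
Op 1: conn=33 S1=33 S2=40 S3=33 S4=33 blocked=[]
Op 2: conn=17 S1=33 S2=40 S3=33 S4=17 blocked=[]
Op 3: conn=-3 S1=13 S2=40 S3=33 S4=17 blocked=[1, 2, 3, 4]
Op 4: conn=-3 S1=22 S2=40 S3=33 S4=17 blocked=[1, 2, 3, 4]
Op 5: conn=22 S1=22 S2=40 S3=33 S4=17 blocked=[]
Op 6: conn=11 S1=22 S2=40 S3=33 S4=6 blocked=[]
Op 7: conn=41 S1=22 S2=40 S3=33 S4=6 blocked=[]
Op 8: conn=23 S1=22 S2=40 S3=33 S4=-12 blocked=[4]
Op 9: conn=7 S1=22 S2=40 S3=17 S4=-12 blocked=[4]
Op 10: conn=7 S1=41 S2=40 S3=17 S4=-12 blocked=[4]
Op 11: conn=2 S1=41 S2=40 S3=17 S4=-17 blocked=[4]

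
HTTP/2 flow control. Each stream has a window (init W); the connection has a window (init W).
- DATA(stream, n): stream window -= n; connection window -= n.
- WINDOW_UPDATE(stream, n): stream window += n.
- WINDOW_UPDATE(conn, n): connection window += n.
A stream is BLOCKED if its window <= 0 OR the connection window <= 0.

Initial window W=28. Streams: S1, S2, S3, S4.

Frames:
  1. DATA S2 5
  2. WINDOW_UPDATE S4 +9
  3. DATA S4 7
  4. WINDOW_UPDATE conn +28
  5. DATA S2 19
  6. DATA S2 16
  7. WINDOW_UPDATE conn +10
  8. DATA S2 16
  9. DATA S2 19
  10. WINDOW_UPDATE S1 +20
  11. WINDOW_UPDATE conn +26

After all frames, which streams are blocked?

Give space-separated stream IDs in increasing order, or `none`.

Op 1: conn=23 S1=28 S2=23 S3=28 S4=28 blocked=[]
Op 2: conn=23 S1=28 S2=23 S3=28 S4=37 blocked=[]
Op 3: conn=16 S1=28 S2=23 S3=28 S4=30 blocked=[]
Op 4: conn=44 S1=28 S2=23 S3=28 S4=30 blocked=[]
Op 5: conn=25 S1=28 S2=4 S3=28 S4=30 blocked=[]
Op 6: conn=9 S1=28 S2=-12 S3=28 S4=30 blocked=[2]
Op 7: conn=19 S1=28 S2=-12 S3=28 S4=30 blocked=[2]
Op 8: conn=3 S1=28 S2=-28 S3=28 S4=30 blocked=[2]
Op 9: conn=-16 S1=28 S2=-47 S3=28 S4=30 blocked=[1, 2, 3, 4]
Op 10: conn=-16 S1=48 S2=-47 S3=28 S4=30 blocked=[1, 2, 3, 4]
Op 11: conn=10 S1=48 S2=-47 S3=28 S4=30 blocked=[2]

Answer: S2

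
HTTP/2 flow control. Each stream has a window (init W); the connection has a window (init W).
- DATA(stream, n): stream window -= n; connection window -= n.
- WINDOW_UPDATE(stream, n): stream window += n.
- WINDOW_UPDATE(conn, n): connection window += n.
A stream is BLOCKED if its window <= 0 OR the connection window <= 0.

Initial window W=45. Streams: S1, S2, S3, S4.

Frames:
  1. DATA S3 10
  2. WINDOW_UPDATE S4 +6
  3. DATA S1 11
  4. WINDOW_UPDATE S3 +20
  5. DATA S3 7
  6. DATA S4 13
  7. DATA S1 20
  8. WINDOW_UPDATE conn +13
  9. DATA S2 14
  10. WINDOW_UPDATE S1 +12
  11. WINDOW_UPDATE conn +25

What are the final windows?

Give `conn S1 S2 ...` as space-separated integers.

Op 1: conn=35 S1=45 S2=45 S3=35 S4=45 blocked=[]
Op 2: conn=35 S1=45 S2=45 S3=35 S4=51 blocked=[]
Op 3: conn=24 S1=34 S2=45 S3=35 S4=51 blocked=[]
Op 4: conn=24 S1=34 S2=45 S3=55 S4=51 blocked=[]
Op 5: conn=17 S1=34 S2=45 S3=48 S4=51 blocked=[]
Op 6: conn=4 S1=34 S2=45 S3=48 S4=38 blocked=[]
Op 7: conn=-16 S1=14 S2=45 S3=48 S4=38 blocked=[1, 2, 3, 4]
Op 8: conn=-3 S1=14 S2=45 S3=48 S4=38 blocked=[1, 2, 3, 4]
Op 9: conn=-17 S1=14 S2=31 S3=48 S4=38 blocked=[1, 2, 3, 4]
Op 10: conn=-17 S1=26 S2=31 S3=48 S4=38 blocked=[1, 2, 3, 4]
Op 11: conn=8 S1=26 S2=31 S3=48 S4=38 blocked=[]

Answer: 8 26 31 48 38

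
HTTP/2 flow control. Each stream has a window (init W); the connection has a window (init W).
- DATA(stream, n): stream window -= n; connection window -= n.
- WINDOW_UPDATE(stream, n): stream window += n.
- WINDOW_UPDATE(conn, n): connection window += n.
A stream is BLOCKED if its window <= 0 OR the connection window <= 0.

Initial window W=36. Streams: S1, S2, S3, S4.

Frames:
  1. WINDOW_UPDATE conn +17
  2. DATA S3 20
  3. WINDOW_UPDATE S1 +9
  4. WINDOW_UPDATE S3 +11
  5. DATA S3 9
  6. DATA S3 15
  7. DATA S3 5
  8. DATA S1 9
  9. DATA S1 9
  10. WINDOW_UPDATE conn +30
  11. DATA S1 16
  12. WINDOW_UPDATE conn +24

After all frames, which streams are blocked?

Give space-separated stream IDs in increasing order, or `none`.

Op 1: conn=53 S1=36 S2=36 S3=36 S4=36 blocked=[]
Op 2: conn=33 S1=36 S2=36 S3=16 S4=36 blocked=[]
Op 3: conn=33 S1=45 S2=36 S3=16 S4=36 blocked=[]
Op 4: conn=33 S1=45 S2=36 S3=27 S4=36 blocked=[]
Op 5: conn=24 S1=45 S2=36 S3=18 S4=36 blocked=[]
Op 6: conn=9 S1=45 S2=36 S3=3 S4=36 blocked=[]
Op 7: conn=4 S1=45 S2=36 S3=-2 S4=36 blocked=[3]
Op 8: conn=-5 S1=36 S2=36 S3=-2 S4=36 blocked=[1, 2, 3, 4]
Op 9: conn=-14 S1=27 S2=36 S3=-2 S4=36 blocked=[1, 2, 3, 4]
Op 10: conn=16 S1=27 S2=36 S3=-2 S4=36 blocked=[3]
Op 11: conn=0 S1=11 S2=36 S3=-2 S4=36 blocked=[1, 2, 3, 4]
Op 12: conn=24 S1=11 S2=36 S3=-2 S4=36 blocked=[3]

Answer: S3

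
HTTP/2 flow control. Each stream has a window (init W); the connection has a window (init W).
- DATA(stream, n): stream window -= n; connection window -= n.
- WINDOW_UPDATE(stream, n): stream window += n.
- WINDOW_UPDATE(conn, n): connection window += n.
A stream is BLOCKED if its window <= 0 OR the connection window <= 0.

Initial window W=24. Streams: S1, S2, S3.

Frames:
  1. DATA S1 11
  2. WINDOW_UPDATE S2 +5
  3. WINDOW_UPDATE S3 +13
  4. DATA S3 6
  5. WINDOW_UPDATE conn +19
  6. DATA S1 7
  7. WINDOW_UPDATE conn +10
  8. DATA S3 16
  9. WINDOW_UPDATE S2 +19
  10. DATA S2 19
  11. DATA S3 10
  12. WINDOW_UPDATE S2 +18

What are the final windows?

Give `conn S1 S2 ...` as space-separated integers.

Op 1: conn=13 S1=13 S2=24 S3=24 blocked=[]
Op 2: conn=13 S1=13 S2=29 S3=24 blocked=[]
Op 3: conn=13 S1=13 S2=29 S3=37 blocked=[]
Op 4: conn=7 S1=13 S2=29 S3=31 blocked=[]
Op 5: conn=26 S1=13 S2=29 S3=31 blocked=[]
Op 6: conn=19 S1=6 S2=29 S3=31 blocked=[]
Op 7: conn=29 S1=6 S2=29 S3=31 blocked=[]
Op 8: conn=13 S1=6 S2=29 S3=15 blocked=[]
Op 9: conn=13 S1=6 S2=48 S3=15 blocked=[]
Op 10: conn=-6 S1=6 S2=29 S3=15 blocked=[1, 2, 3]
Op 11: conn=-16 S1=6 S2=29 S3=5 blocked=[1, 2, 3]
Op 12: conn=-16 S1=6 S2=47 S3=5 blocked=[1, 2, 3]

Answer: -16 6 47 5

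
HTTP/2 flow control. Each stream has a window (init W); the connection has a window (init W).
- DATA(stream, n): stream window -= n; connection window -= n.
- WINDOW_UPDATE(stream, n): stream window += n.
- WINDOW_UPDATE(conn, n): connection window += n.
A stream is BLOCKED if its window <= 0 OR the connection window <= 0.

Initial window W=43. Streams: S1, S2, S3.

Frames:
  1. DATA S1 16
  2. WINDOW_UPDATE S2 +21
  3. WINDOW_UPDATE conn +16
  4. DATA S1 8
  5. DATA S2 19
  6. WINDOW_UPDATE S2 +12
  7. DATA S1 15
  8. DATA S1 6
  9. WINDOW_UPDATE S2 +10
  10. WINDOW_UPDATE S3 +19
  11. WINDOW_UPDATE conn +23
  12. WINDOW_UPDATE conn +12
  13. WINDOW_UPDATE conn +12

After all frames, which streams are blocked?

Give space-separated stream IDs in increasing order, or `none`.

Op 1: conn=27 S1=27 S2=43 S3=43 blocked=[]
Op 2: conn=27 S1=27 S2=64 S3=43 blocked=[]
Op 3: conn=43 S1=27 S2=64 S3=43 blocked=[]
Op 4: conn=35 S1=19 S2=64 S3=43 blocked=[]
Op 5: conn=16 S1=19 S2=45 S3=43 blocked=[]
Op 6: conn=16 S1=19 S2=57 S3=43 blocked=[]
Op 7: conn=1 S1=4 S2=57 S3=43 blocked=[]
Op 8: conn=-5 S1=-2 S2=57 S3=43 blocked=[1, 2, 3]
Op 9: conn=-5 S1=-2 S2=67 S3=43 blocked=[1, 2, 3]
Op 10: conn=-5 S1=-2 S2=67 S3=62 blocked=[1, 2, 3]
Op 11: conn=18 S1=-2 S2=67 S3=62 blocked=[1]
Op 12: conn=30 S1=-2 S2=67 S3=62 blocked=[1]
Op 13: conn=42 S1=-2 S2=67 S3=62 blocked=[1]

Answer: S1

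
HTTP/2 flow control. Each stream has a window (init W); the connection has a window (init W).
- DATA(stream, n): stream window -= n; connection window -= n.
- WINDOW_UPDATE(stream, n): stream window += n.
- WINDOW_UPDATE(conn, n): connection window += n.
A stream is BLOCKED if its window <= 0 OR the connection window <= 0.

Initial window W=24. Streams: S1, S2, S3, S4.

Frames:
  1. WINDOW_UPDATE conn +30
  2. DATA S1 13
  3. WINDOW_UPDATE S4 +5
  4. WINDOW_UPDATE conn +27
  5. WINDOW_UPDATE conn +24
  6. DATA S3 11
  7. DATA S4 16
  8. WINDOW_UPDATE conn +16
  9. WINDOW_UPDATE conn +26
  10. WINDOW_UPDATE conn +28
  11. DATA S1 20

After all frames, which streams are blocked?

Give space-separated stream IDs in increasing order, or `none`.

Answer: S1

Derivation:
Op 1: conn=54 S1=24 S2=24 S3=24 S4=24 blocked=[]
Op 2: conn=41 S1=11 S2=24 S3=24 S4=24 blocked=[]
Op 3: conn=41 S1=11 S2=24 S3=24 S4=29 blocked=[]
Op 4: conn=68 S1=11 S2=24 S3=24 S4=29 blocked=[]
Op 5: conn=92 S1=11 S2=24 S3=24 S4=29 blocked=[]
Op 6: conn=81 S1=11 S2=24 S3=13 S4=29 blocked=[]
Op 7: conn=65 S1=11 S2=24 S3=13 S4=13 blocked=[]
Op 8: conn=81 S1=11 S2=24 S3=13 S4=13 blocked=[]
Op 9: conn=107 S1=11 S2=24 S3=13 S4=13 blocked=[]
Op 10: conn=135 S1=11 S2=24 S3=13 S4=13 blocked=[]
Op 11: conn=115 S1=-9 S2=24 S3=13 S4=13 blocked=[1]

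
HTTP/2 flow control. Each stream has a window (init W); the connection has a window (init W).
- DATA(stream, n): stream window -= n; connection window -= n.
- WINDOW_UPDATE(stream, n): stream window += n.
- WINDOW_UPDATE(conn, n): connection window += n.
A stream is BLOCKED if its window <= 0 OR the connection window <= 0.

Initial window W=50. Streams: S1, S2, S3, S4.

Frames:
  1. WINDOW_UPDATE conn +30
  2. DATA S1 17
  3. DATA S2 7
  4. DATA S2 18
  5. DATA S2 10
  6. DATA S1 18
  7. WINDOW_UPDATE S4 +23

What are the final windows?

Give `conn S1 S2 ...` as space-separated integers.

Answer: 10 15 15 50 73

Derivation:
Op 1: conn=80 S1=50 S2=50 S3=50 S4=50 blocked=[]
Op 2: conn=63 S1=33 S2=50 S3=50 S4=50 blocked=[]
Op 3: conn=56 S1=33 S2=43 S3=50 S4=50 blocked=[]
Op 4: conn=38 S1=33 S2=25 S3=50 S4=50 blocked=[]
Op 5: conn=28 S1=33 S2=15 S3=50 S4=50 blocked=[]
Op 6: conn=10 S1=15 S2=15 S3=50 S4=50 blocked=[]
Op 7: conn=10 S1=15 S2=15 S3=50 S4=73 blocked=[]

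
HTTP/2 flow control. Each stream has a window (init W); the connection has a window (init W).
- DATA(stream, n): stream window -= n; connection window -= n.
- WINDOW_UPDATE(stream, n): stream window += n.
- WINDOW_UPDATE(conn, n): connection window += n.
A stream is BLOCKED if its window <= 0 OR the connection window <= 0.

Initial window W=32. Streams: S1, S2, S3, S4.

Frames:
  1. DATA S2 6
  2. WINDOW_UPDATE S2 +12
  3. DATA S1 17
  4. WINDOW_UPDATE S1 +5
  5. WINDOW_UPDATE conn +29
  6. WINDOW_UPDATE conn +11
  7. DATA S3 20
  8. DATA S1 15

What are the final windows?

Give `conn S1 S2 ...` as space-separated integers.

Op 1: conn=26 S1=32 S2=26 S3=32 S4=32 blocked=[]
Op 2: conn=26 S1=32 S2=38 S3=32 S4=32 blocked=[]
Op 3: conn=9 S1=15 S2=38 S3=32 S4=32 blocked=[]
Op 4: conn=9 S1=20 S2=38 S3=32 S4=32 blocked=[]
Op 5: conn=38 S1=20 S2=38 S3=32 S4=32 blocked=[]
Op 6: conn=49 S1=20 S2=38 S3=32 S4=32 blocked=[]
Op 7: conn=29 S1=20 S2=38 S3=12 S4=32 blocked=[]
Op 8: conn=14 S1=5 S2=38 S3=12 S4=32 blocked=[]

Answer: 14 5 38 12 32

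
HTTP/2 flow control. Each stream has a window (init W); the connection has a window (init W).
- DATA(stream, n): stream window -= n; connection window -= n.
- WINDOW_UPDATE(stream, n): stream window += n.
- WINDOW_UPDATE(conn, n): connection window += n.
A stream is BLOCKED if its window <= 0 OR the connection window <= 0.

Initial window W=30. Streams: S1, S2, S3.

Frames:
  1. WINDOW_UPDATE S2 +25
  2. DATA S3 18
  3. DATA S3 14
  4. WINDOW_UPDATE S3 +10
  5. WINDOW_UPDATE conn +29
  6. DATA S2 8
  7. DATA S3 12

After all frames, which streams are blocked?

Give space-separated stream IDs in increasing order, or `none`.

Op 1: conn=30 S1=30 S2=55 S3=30 blocked=[]
Op 2: conn=12 S1=30 S2=55 S3=12 blocked=[]
Op 3: conn=-2 S1=30 S2=55 S3=-2 blocked=[1, 2, 3]
Op 4: conn=-2 S1=30 S2=55 S3=8 blocked=[1, 2, 3]
Op 5: conn=27 S1=30 S2=55 S3=8 blocked=[]
Op 6: conn=19 S1=30 S2=47 S3=8 blocked=[]
Op 7: conn=7 S1=30 S2=47 S3=-4 blocked=[3]

Answer: S3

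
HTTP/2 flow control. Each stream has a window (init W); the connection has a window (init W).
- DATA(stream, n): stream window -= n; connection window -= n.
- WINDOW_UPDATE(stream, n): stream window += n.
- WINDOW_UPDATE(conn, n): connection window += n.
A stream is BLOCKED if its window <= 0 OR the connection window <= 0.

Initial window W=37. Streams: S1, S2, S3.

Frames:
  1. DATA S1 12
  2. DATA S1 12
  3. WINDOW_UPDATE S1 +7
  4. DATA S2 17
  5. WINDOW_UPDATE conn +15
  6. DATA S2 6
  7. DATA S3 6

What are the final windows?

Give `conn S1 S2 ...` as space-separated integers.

Op 1: conn=25 S1=25 S2=37 S3=37 blocked=[]
Op 2: conn=13 S1=13 S2=37 S3=37 blocked=[]
Op 3: conn=13 S1=20 S2=37 S3=37 blocked=[]
Op 4: conn=-4 S1=20 S2=20 S3=37 blocked=[1, 2, 3]
Op 5: conn=11 S1=20 S2=20 S3=37 blocked=[]
Op 6: conn=5 S1=20 S2=14 S3=37 blocked=[]
Op 7: conn=-1 S1=20 S2=14 S3=31 blocked=[1, 2, 3]

Answer: -1 20 14 31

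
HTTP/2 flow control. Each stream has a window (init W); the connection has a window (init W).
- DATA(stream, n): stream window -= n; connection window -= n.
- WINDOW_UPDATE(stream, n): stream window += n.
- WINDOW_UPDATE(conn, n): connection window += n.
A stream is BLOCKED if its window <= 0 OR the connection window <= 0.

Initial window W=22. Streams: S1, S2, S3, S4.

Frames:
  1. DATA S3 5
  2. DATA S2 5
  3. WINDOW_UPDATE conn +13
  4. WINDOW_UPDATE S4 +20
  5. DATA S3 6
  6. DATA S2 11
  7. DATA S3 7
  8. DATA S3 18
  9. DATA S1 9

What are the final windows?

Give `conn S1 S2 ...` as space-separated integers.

Answer: -26 13 6 -14 42

Derivation:
Op 1: conn=17 S1=22 S2=22 S3=17 S4=22 blocked=[]
Op 2: conn=12 S1=22 S2=17 S3=17 S4=22 blocked=[]
Op 3: conn=25 S1=22 S2=17 S3=17 S4=22 blocked=[]
Op 4: conn=25 S1=22 S2=17 S3=17 S4=42 blocked=[]
Op 5: conn=19 S1=22 S2=17 S3=11 S4=42 blocked=[]
Op 6: conn=8 S1=22 S2=6 S3=11 S4=42 blocked=[]
Op 7: conn=1 S1=22 S2=6 S3=4 S4=42 blocked=[]
Op 8: conn=-17 S1=22 S2=6 S3=-14 S4=42 blocked=[1, 2, 3, 4]
Op 9: conn=-26 S1=13 S2=6 S3=-14 S4=42 blocked=[1, 2, 3, 4]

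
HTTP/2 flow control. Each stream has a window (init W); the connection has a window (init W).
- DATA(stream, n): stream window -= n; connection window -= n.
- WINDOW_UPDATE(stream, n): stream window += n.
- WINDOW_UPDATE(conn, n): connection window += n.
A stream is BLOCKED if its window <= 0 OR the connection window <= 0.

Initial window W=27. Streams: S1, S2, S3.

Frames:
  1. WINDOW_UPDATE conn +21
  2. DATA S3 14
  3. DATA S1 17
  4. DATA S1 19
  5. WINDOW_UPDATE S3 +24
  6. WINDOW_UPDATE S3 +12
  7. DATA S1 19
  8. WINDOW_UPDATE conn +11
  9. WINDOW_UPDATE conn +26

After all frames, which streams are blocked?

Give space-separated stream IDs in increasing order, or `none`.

Answer: S1

Derivation:
Op 1: conn=48 S1=27 S2=27 S3=27 blocked=[]
Op 2: conn=34 S1=27 S2=27 S3=13 blocked=[]
Op 3: conn=17 S1=10 S2=27 S3=13 blocked=[]
Op 4: conn=-2 S1=-9 S2=27 S3=13 blocked=[1, 2, 3]
Op 5: conn=-2 S1=-9 S2=27 S3=37 blocked=[1, 2, 3]
Op 6: conn=-2 S1=-9 S2=27 S3=49 blocked=[1, 2, 3]
Op 7: conn=-21 S1=-28 S2=27 S3=49 blocked=[1, 2, 3]
Op 8: conn=-10 S1=-28 S2=27 S3=49 blocked=[1, 2, 3]
Op 9: conn=16 S1=-28 S2=27 S3=49 blocked=[1]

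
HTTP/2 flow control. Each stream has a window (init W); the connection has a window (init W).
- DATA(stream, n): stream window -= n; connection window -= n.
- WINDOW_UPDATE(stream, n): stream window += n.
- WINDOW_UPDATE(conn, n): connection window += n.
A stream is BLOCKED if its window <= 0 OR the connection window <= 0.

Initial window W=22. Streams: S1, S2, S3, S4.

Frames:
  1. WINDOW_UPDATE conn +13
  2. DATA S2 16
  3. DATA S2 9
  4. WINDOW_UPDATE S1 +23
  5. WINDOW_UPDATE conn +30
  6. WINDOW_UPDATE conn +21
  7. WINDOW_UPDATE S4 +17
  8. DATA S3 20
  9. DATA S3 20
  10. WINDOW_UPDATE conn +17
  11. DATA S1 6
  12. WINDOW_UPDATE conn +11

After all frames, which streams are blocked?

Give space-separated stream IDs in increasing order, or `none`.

Op 1: conn=35 S1=22 S2=22 S3=22 S4=22 blocked=[]
Op 2: conn=19 S1=22 S2=6 S3=22 S4=22 blocked=[]
Op 3: conn=10 S1=22 S2=-3 S3=22 S4=22 blocked=[2]
Op 4: conn=10 S1=45 S2=-3 S3=22 S4=22 blocked=[2]
Op 5: conn=40 S1=45 S2=-3 S3=22 S4=22 blocked=[2]
Op 6: conn=61 S1=45 S2=-3 S3=22 S4=22 blocked=[2]
Op 7: conn=61 S1=45 S2=-3 S3=22 S4=39 blocked=[2]
Op 8: conn=41 S1=45 S2=-3 S3=2 S4=39 blocked=[2]
Op 9: conn=21 S1=45 S2=-3 S3=-18 S4=39 blocked=[2, 3]
Op 10: conn=38 S1=45 S2=-3 S3=-18 S4=39 blocked=[2, 3]
Op 11: conn=32 S1=39 S2=-3 S3=-18 S4=39 blocked=[2, 3]
Op 12: conn=43 S1=39 S2=-3 S3=-18 S4=39 blocked=[2, 3]

Answer: S2 S3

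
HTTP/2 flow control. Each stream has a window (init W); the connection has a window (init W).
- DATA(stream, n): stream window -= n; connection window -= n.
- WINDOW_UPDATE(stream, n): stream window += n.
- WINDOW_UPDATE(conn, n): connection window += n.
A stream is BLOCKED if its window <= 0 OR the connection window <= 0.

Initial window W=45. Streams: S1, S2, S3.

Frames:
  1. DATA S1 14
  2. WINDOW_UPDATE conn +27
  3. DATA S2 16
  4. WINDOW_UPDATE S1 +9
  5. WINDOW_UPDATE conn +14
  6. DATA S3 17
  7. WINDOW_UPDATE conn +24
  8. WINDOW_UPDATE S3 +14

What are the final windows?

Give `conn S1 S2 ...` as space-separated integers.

Answer: 63 40 29 42

Derivation:
Op 1: conn=31 S1=31 S2=45 S3=45 blocked=[]
Op 2: conn=58 S1=31 S2=45 S3=45 blocked=[]
Op 3: conn=42 S1=31 S2=29 S3=45 blocked=[]
Op 4: conn=42 S1=40 S2=29 S3=45 blocked=[]
Op 5: conn=56 S1=40 S2=29 S3=45 blocked=[]
Op 6: conn=39 S1=40 S2=29 S3=28 blocked=[]
Op 7: conn=63 S1=40 S2=29 S3=28 blocked=[]
Op 8: conn=63 S1=40 S2=29 S3=42 blocked=[]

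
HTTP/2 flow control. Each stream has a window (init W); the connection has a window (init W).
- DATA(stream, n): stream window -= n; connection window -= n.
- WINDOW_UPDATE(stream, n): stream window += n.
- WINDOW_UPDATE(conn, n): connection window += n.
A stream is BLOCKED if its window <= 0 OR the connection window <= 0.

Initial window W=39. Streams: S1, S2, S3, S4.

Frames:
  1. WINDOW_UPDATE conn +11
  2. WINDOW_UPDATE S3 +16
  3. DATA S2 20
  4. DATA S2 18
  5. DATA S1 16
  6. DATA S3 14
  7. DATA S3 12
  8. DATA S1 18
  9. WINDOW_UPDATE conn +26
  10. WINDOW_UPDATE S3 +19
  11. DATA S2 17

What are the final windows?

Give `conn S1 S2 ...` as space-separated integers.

Answer: -39 5 -16 48 39

Derivation:
Op 1: conn=50 S1=39 S2=39 S3=39 S4=39 blocked=[]
Op 2: conn=50 S1=39 S2=39 S3=55 S4=39 blocked=[]
Op 3: conn=30 S1=39 S2=19 S3=55 S4=39 blocked=[]
Op 4: conn=12 S1=39 S2=1 S3=55 S4=39 blocked=[]
Op 5: conn=-4 S1=23 S2=1 S3=55 S4=39 blocked=[1, 2, 3, 4]
Op 6: conn=-18 S1=23 S2=1 S3=41 S4=39 blocked=[1, 2, 3, 4]
Op 7: conn=-30 S1=23 S2=1 S3=29 S4=39 blocked=[1, 2, 3, 4]
Op 8: conn=-48 S1=5 S2=1 S3=29 S4=39 blocked=[1, 2, 3, 4]
Op 9: conn=-22 S1=5 S2=1 S3=29 S4=39 blocked=[1, 2, 3, 4]
Op 10: conn=-22 S1=5 S2=1 S3=48 S4=39 blocked=[1, 2, 3, 4]
Op 11: conn=-39 S1=5 S2=-16 S3=48 S4=39 blocked=[1, 2, 3, 4]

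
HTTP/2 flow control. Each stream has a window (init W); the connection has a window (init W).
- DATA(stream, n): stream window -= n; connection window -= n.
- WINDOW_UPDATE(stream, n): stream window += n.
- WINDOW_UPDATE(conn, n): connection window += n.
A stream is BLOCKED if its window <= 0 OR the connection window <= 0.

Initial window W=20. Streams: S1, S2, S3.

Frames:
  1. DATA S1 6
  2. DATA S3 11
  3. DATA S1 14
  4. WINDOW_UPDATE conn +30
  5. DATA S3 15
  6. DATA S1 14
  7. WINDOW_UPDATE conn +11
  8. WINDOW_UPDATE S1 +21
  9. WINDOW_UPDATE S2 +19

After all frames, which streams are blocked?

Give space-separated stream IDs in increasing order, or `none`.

Op 1: conn=14 S1=14 S2=20 S3=20 blocked=[]
Op 2: conn=3 S1=14 S2=20 S3=9 blocked=[]
Op 3: conn=-11 S1=0 S2=20 S3=9 blocked=[1, 2, 3]
Op 4: conn=19 S1=0 S2=20 S3=9 blocked=[1]
Op 5: conn=4 S1=0 S2=20 S3=-6 blocked=[1, 3]
Op 6: conn=-10 S1=-14 S2=20 S3=-6 blocked=[1, 2, 3]
Op 7: conn=1 S1=-14 S2=20 S3=-6 blocked=[1, 3]
Op 8: conn=1 S1=7 S2=20 S3=-6 blocked=[3]
Op 9: conn=1 S1=7 S2=39 S3=-6 blocked=[3]

Answer: S3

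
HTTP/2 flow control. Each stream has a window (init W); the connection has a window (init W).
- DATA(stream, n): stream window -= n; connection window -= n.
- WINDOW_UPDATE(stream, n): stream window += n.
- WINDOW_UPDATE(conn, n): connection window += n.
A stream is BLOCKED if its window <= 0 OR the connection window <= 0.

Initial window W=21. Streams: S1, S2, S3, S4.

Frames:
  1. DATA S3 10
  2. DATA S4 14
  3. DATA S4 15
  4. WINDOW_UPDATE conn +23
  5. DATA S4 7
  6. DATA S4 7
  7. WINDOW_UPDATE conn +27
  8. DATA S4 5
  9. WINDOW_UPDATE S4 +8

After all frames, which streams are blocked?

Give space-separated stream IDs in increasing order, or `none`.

Answer: S4

Derivation:
Op 1: conn=11 S1=21 S2=21 S3=11 S4=21 blocked=[]
Op 2: conn=-3 S1=21 S2=21 S3=11 S4=7 blocked=[1, 2, 3, 4]
Op 3: conn=-18 S1=21 S2=21 S3=11 S4=-8 blocked=[1, 2, 3, 4]
Op 4: conn=5 S1=21 S2=21 S3=11 S4=-8 blocked=[4]
Op 5: conn=-2 S1=21 S2=21 S3=11 S4=-15 blocked=[1, 2, 3, 4]
Op 6: conn=-9 S1=21 S2=21 S3=11 S4=-22 blocked=[1, 2, 3, 4]
Op 7: conn=18 S1=21 S2=21 S3=11 S4=-22 blocked=[4]
Op 8: conn=13 S1=21 S2=21 S3=11 S4=-27 blocked=[4]
Op 9: conn=13 S1=21 S2=21 S3=11 S4=-19 blocked=[4]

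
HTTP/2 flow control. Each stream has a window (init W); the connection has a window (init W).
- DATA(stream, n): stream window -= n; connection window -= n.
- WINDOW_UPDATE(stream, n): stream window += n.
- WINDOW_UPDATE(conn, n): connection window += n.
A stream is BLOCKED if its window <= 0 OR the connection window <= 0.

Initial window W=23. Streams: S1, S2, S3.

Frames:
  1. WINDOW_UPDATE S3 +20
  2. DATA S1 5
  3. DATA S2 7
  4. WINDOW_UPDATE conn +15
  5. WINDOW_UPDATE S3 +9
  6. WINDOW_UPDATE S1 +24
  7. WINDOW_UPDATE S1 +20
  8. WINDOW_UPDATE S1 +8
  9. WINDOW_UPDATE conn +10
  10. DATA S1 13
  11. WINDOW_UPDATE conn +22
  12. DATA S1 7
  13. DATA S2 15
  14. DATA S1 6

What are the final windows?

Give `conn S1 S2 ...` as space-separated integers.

Answer: 17 44 1 52

Derivation:
Op 1: conn=23 S1=23 S2=23 S3=43 blocked=[]
Op 2: conn=18 S1=18 S2=23 S3=43 blocked=[]
Op 3: conn=11 S1=18 S2=16 S3=43 blocked=[]
Op 4: conn=26 S1=18 S2=16 S3=43 blocked=[]
Op 5: conn=26 S1=18 S2=16 S3=52 blocked=[]
Op 6: conn=26 S1=42 S2=16 S3=52 blocked=[]
Op 7: conn=26 S1=62 S2=16 S3=52 blocked=[]
Op 8: conn=26 S1=70 S2=16 S3=52 blocked=[]
Op 9: conn=36 S1=70 S2=16 S3=52 blocked=[]
Op 10: conn=23 S1=57 S2=16 S3=52 blocked=[]
Op 11: conn=45 S1=57 S2=16 S3=52 blocked=[]
Op 12: conn=38 S1=50 S2=16 S3=52 blocked=[]
Op 13: conn=23 S1=50 S2=1 S3=52 blocked=[]
Op 14: conn=17 S1=44 S2=1 S3=52 blocked=[]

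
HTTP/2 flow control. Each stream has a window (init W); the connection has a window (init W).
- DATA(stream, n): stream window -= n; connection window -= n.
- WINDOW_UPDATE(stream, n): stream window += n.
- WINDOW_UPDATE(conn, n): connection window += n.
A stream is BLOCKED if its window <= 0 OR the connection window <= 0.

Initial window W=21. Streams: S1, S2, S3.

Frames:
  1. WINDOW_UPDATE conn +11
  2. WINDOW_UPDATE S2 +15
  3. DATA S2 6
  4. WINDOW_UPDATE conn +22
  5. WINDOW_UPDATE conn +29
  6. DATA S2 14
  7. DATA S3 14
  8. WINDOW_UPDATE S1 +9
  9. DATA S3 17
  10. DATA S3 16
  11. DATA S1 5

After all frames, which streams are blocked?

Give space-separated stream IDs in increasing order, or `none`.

Answer: S3

Derivation:
Op 1: conn=32 S1=21 S2=21 S3=21 blocked=[]
Op 2: conn=32 S1=21 S2=36 S3=21 blocked=[]
Op 3: conn=26 S1=21 S2=30 S3=21 blocked=[]
Op 4: conn=48 S1=21 S2=30 S3=21 blocked=[]
Op 5: conn=77 S1=21 S2=30 S3=21 blocked=[]
Op 6: conn=63 S1=21 S2=16 S3=21 blocked=[]
Op 7: conn=49 S1=21 S2=16 S3=7 blocked=[]
Op 8: conn=49 S1=30 S2=16 S3=7 blocked=[]
Op 9: conn=32 S1=30 S2=16 S3=-10 blocked=[3]
Op 10: conn=16 S1=30 S2=16 S3=-26 blocked=[3]
Op 11: conn=11 S1=25 S2=16 S3=-26 blocked=[3]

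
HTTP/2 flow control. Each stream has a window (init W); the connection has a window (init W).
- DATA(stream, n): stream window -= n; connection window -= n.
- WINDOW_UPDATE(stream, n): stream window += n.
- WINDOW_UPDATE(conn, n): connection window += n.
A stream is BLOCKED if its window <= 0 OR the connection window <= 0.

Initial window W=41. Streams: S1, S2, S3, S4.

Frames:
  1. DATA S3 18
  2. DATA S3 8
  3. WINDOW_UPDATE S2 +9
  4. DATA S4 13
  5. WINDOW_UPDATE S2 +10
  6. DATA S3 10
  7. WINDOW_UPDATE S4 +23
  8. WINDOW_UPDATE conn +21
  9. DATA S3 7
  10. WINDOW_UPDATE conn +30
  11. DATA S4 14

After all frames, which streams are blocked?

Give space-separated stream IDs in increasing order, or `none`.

Op 1: conn=23 S1=41 S2=41 S3=23 S4=41 blocked=[]
Op 2: conn=15 S1=41 S2=41 S3=15 S4=41 blocked=[]
Op 3: conn=15 S1=41 S2=50 S3=15 S4=41 blocked=[]
Op 4: conn=2 S1=41 S2=50 S3=15 S4=28 blocked=[]
Op 5: conn=2 S1=41 S2=60 S3=15 S4=28 blocked=[]
Op 6: conn=-8 S1=41 S2=60 S3=5 S4=28 blocked=[1, 2, 3, 4]
Op 7: conn=-8 S1=41 S2=60 S3=5 S4=51 blocked=[1, 2, 3, 4]
Op 8: conn=13 S1=41 S2=60 S3=5 S4=51 blocked=[]
Op 9: conn=6 S1=41 S2=60 S3=-2 S4=51 blocked=[3]
Op 10: conn=36 S1=41 S2=60 S3=-2 S4=51 blocked=[3]
Op 11: conn=22 S1=41 S2=60 S3=-2 S4=37 blocked=[3]

Answer: S3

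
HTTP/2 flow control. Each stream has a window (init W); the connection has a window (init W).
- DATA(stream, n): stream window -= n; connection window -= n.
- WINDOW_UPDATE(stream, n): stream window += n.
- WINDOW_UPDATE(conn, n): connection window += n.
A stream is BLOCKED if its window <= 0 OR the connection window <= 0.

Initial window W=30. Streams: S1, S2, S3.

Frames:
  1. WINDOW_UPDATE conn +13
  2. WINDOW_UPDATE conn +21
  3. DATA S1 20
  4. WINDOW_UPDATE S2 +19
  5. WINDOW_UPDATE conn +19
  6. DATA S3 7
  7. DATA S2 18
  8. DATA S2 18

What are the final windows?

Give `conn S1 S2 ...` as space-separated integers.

Op 1: conn=43 S1=30 S2=30 S3=30 blocked=[]
Op 2: conn=64 S1=30 S2=30 S3=30 blocked=[]
Op 3: conn=44 S1=10 S2=30 S3=30 blocked=[]
Op 4: conn=44 S1=10 S2=49 S3=30 blocked=[]
Op 5: conn=63 S1=10 S2=49 S3=30 blocked=[]
Op 6: conn=56 S1=10 S2=49 S3=23 blocked=[]
Op 7: conn=38 S1=10 S2=31 S3=23 blocked=[]
Op 8: conn=20 S1=10 S2=13 S3=23 blocked=[]

Answer: 20 10 13 23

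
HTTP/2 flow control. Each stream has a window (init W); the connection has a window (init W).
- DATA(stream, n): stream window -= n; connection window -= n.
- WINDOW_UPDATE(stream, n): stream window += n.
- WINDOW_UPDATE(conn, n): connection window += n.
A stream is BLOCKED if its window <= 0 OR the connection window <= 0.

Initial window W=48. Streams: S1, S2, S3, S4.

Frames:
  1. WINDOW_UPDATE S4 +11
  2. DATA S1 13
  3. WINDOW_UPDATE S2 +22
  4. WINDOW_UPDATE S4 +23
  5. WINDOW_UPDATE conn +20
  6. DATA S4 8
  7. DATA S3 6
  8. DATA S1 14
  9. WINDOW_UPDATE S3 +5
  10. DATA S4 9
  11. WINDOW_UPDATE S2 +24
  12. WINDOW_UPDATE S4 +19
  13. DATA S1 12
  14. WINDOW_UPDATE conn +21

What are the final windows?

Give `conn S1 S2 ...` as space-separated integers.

Op 1: conn=48 S1=48 S2=48 S3=48 S4=59 blocked=[]
Op 2: conn=35 S1=35 S2=48 S3=48 S4=59 blocked=[]
Op 3: conn=35 S1=35 S2=70 S3=48 S4=59 blocked=[]
Op 4: conn=35 S1=35 S2=70 S3=48 S4=82 blocked=[]
Op 5: conn=55 S1=35 S2=70 S3=48 S4=82 blocked=[]
Op 6: conn=47 S1=35 S2=70 S3=48 S4=74 blocked=[]
Op 7: conn=41 S1=35 S2=70 S3=42 S4=74 blocked=[]
Op 8: conn=27 S1=21 S2=70 S3=42 S4=74 blocked=[]
Op 9: conn=27 S1=21 S2=70 S3=47 S4=74 blocked=[]
Op 10: conn=18 S1=21 S2=70 S3=47 S4=65 blocked=[]
Op 11: conn=18 S1=21 S2=94 S3=47 S4=65 blocked=[]
Op 12: conn=18 S1=21 S2=94 S3=47 S4=84 blocked=[]
Op 13: conn=6 S1=9 S2=94 S3=47 S4=84 blocked=[]
Op 14: conn=27 S1=9 S2=94 S3=47 S4=84 blocked=[]

Answer: 27 9 94 47 84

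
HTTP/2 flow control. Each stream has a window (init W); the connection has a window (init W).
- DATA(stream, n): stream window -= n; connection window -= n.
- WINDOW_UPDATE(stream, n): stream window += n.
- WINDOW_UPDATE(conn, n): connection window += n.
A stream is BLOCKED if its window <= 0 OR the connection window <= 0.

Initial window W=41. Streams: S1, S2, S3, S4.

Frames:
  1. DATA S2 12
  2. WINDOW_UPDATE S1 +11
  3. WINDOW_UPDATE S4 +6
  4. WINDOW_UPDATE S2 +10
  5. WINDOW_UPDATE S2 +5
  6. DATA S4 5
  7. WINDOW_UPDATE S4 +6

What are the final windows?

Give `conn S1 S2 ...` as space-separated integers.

Answer: 24 52 44 41 48

Derivation:
Op 1: conn=29 S1=41 S2=29 S3=41 S4=41 blocked=[]
Op 2: conn=29 S1=52 S2=29 S3=41 S4=41 blocked=[]
Op 3: conn=29 S1=52 S2=29 S3=41 S4=47 blocked=[]
Op 4: conn=29 S1=52 S2=39 S3=41 S4=47 blocked=[]
Op 5: conn=29 S1=52 S2=44 S3=41 S4=47 blocked=[]
Op 6: conn=24 S1=52 S2=44 S3=41 S4=42 blocked=[]
Op 7: conn=24 S1=52 S2=44 S3=41 S4=48 blocked=[]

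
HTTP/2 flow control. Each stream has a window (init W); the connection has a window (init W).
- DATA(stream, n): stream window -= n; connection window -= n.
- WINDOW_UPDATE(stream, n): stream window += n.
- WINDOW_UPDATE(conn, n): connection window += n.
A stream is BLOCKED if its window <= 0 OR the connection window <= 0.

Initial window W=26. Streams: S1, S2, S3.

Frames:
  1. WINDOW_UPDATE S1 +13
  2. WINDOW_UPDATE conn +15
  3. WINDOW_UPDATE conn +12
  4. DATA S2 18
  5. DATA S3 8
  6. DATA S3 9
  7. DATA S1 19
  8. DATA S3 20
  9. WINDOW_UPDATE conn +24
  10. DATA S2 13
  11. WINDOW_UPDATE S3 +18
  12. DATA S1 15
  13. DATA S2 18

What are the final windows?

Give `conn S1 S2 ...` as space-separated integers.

Answer: -43 5 -23 7

Derivation:
Op 1: conn=26 S1=39 S2=26 S3=26 blocked=[]
Op 2: conn=41 S1=39 S2=26 S3=26 blocked=[]
Op 3: conn=53 S1=39 S2=26 S3=26 blocked=[]
Op 4: conn=35 S1=39 S2=8 S3=26 blocked=[]
Op 5: conn=27 S1=39 S2=8 S3=18 blocked=[]
Op 6: conn=18 S1=39 S2=8 S3=9 blocked=[]
Op 7: conn=-1 S1=20 S2=8 S3=9 blocked=[1, 2, 3]
Op 8: conn=-21 S1=20 S2=8 S3=-11 blocked=[1, 2, 3]
Op 9: conn=3 S1=20 S2=8 S3=-11 blocked=[3]
Op 10: conn=-10 S1=20 S2=-5 S3=-11 blocked=[1, 2, 3]
Op 11: conn=-10 S1=20 S2=-5 S3=7 blocked=[1, 2, 3]
Op 12: conn=-25 S1=5 S2=-5 S3=7 blocked=[1, 2, 3]
Op 13: conn=-43 S1=5 S2=-23 S3=7 blocked=[1, 2, 3]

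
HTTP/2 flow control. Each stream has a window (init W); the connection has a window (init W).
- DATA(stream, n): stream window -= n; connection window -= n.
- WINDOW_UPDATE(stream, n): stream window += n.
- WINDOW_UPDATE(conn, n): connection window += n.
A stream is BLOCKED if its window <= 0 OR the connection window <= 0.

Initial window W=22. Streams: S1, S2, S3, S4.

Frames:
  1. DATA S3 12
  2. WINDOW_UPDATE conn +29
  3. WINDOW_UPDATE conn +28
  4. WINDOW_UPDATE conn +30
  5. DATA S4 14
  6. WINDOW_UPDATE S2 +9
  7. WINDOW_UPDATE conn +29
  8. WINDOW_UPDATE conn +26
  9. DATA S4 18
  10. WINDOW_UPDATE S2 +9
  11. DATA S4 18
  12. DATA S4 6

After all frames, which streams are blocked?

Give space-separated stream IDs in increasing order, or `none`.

Op 1: conn=10 S1=22 S2=22 S3=10 S4=22 blocked=[]
Op 2: conn=39 S1=22 S2=22 S3=10 S4=22 blocked=[]
Op 3: conn=67 S1=22 S2=22 S3=10 S4=22 blocked=[]
Op 4: conn=97 S1=22 S2=22 S3=10 S4=22 blocked=[]
Op 5: conn=83 S1=22 S2=22 S3=10 S4=8 blocked=[]
Op 6: conn=83 S1=22 S2=31 S3=10 S4=8 blocked=[]
Op 7: conn=112 S1=22 S2=31 S3=10 S4=8 blocked=[]
Op 8: conn=138 S1=22 S2=31 S3=10 S4=8 blocked=[]
Op 9: conn=120 S1=22 S2=31 S3=10 S4=-10 blocked=[4]
Op 10: conn=120 S1=22 S2=40 S3=10 S4=-10 blocked=[4]
Op 11: conn=102 S1=22 S2=40 S3=10 S4=-28 blocked=[4]
Op 12: conn=96 S1=22 S2=40 S3=10 S4=-34 blocked=[4]

Answer: S4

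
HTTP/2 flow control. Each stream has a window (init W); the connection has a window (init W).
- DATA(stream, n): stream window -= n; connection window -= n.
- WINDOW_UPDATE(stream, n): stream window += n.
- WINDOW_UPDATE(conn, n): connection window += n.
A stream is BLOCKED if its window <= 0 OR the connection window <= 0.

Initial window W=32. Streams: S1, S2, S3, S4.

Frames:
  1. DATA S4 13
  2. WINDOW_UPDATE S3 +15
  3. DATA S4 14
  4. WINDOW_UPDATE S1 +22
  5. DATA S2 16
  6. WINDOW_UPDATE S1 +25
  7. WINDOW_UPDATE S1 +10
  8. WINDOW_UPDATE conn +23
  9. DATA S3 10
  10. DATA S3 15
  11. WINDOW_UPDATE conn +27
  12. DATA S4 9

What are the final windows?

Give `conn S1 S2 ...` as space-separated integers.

Op 1: conn=19 S1=32 S2=32 S3=32 S4=19 blocked=[]
Op 2: conn=19 S1=32 S2=32 S3=47 S4=19 blocked=[]
Op 3: conn=5 S1=32 S2=32 S3=47 S4=5 blocked=[]
Op 4: conn=5 S1=54 S2=32 S3=47 S4=5 blocked=[]
Op 5: conn=-11 S1=54 S2=16 S3=47 S4=5 blocked=[1, 2, 3, 4]
Op 6: conn=-11 S1=79 S2=16 S3=47 S4=5 blocked=[1, 2, 3, 4]
Op 7: conn=-11 S1=89 S2=16 S3=47 S4=5 blocked=[1, 2, 3, 4]
Op 8: conn=12 S1=89 S2=16 S3=47 S4=5 blocked=[]
Op 9: conn=2 S1=89 S2=16 S3=37 S4=5 blocked=[]
Op 10: conn=-13 S1=89 S2=16 S3=22 S4=5 blocked=[1, 2, 3, 4]
Op 11: conn=14 S1=89 S2=16 S3=22 S4=5 blocked=[]
Op 12: conn=5 S1=89 S2=16 S3=22 S4=-4 blocked=[4]

Answer: 5 89 16 22 -4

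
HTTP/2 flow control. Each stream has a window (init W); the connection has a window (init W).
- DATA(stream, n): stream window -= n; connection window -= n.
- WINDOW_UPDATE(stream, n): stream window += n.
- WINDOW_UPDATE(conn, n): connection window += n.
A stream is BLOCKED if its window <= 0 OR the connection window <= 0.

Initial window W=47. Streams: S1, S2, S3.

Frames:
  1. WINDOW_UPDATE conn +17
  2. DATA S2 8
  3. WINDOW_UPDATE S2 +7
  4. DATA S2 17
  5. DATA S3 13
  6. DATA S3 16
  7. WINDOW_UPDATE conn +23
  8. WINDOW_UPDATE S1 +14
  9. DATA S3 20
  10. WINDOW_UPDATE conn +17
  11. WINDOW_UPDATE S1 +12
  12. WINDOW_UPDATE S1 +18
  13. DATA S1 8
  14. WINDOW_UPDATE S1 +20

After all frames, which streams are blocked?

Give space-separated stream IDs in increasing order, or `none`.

Op 1: conn=64 S1=47 S2=47 S3=47 blocked=[]
Op 2: conn=56 S1=47 S2=39 S3=47 blocked=[]
Op 3: conn=56 S1=47 S2=46 S3=47 blocked=[]
Op 4: conn=39 S1=47 S2=29 S3=47 blocked=[]
Op 5: conn=26 S1=47 S2=29 S3=34 blocked=[]
Op 6: conn=10 S1=47 S2=29 S3=18 blocked=[]
Op 7: conn=33 S1=47 S2=29 S3=18 blocked=[]
Op 8: conn=33 S1=61 S2=29 S3=18 blocked=[]
Op 9: conn=13 S1=61 S2=29 S3=-2 blocked=[3]
Op 10: conn=30 S1=61 S2=29 S3=-2 blocked=[3]
Op 11: conn=30 S1=73 S2=29 S3=-2 blocked=[3]
Op 12: conn=30 S1=91 S2=29 S3=-2 blocked=[3]
Op 13: conn=22 S1=83 S2=29 S3=-2 blocked=[3]
Op 14: conn=22 S1=103 S2=29 S3=-2 blocked=[3]

Answer: S3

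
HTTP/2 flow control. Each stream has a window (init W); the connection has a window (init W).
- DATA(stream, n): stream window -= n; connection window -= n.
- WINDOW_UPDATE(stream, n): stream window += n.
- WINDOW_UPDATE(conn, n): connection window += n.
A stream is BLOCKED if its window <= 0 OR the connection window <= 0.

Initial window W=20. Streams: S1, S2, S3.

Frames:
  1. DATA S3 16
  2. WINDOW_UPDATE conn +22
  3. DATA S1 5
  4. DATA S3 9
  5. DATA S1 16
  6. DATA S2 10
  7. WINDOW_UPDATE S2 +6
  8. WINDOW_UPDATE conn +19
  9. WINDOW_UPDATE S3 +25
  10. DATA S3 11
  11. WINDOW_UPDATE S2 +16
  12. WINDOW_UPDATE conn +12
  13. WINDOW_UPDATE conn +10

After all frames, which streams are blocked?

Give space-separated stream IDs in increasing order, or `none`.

Answer: S1

Derivation:
Op 1: conn=4 S1=20 S2=20 S3=4 blocked=[]
Op 2: conn=26 S1=20 S2=20 S3=4 blocked=[]
Op 3: conn=21 S1=15 S2=20 S3=4 blocked=[]
Op 4: conn=12 S1=15 S2=20 S3=-5 blocked=[3]
Op 5: conn=-4 S1=-1 S2=20 S3=-5 blocked=[1, 2, 3]
Op 6: conn=-14 S1=-1 S2=10 S3=-5 blocked=[1, 2, 3]
Op 7: conn=-14 S1=-1 S2=16 S3=-5 blocked=[1, 2, 3]
Op 8: conn=5 S1=-1 S2=16 S3=-5 blocked=[1, 3]
Op 9: conn=5 S1=-1 S2=16 S3=20 blocked=[1]
Op 10: conn=-6 S1=-1 S2=16 S3=9 blocked=[1, 2, 3]
Op 11: conn=-6 S1=-1 S2=32 S3=9 blocked=[1, 2, 3]
Op 12: conn=6 S1=-1 S2=32 S3=9 blocked=[1]
Op 13: conn=16 S1=-1 S2=32 S3=9 blocked=[1]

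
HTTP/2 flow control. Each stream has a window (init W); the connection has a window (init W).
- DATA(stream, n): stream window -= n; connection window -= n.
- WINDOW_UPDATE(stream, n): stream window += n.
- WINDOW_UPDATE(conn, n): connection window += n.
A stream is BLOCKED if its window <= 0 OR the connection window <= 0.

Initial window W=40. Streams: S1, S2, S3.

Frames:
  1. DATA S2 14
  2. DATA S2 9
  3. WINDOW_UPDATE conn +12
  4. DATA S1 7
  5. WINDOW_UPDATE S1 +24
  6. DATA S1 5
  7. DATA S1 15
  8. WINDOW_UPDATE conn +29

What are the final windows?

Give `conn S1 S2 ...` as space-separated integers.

Op 1: conn=26 S1=40 S2=26 S3=40 blocked=[]
Op 2: conn=17 S1=40 S2=17 S3=40 blocked=[]
Op 3: conn=29 S1=40 S2=17 S3=40 blocked=[]
Op 4: conn=22 S1=33 S2=17 S3=40 blocked=[]
Op 5: conn=22 S1=57 S2=17 S3=40 blocked=[]
Op 6: conn=17 S1=52 S2=17 S3=40 blocked=[]
Op 7: conn=2 S1=37 S2=17 S3=40 blocked=[]
Op 8: conn=31 S1=37 S2=17 S3=40 blocked=[]

Answer: 31 37 17 40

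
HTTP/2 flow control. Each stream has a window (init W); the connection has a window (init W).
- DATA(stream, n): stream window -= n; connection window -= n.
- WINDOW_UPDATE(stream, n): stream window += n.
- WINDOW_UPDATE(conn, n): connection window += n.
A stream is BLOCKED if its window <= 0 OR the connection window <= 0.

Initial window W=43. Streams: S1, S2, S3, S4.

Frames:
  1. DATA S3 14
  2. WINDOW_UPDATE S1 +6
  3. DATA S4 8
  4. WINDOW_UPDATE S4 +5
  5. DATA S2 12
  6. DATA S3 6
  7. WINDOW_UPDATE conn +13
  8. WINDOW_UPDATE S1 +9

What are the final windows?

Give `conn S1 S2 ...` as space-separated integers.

Answer: 16 58 31 23 40

Derivation:
Op 1: conn=29 S1=43 S2=43 S3=29 S4=43 blocked=[]
Op 2: conn=29 S1=49 S2=43 S3=29 S4=43 blocked=[]
Op 3: conn=21 S1=49 S2=43 S3=29 S4=35 blocked=[]
Op 4: conn=21 S1=49 S2=43 S3=29 S4=40 blocked=[]
Op 5: conn=9 S1=49 S2=31 S3=29 S4=40 blocked=[]
Op 6: conn=3 S1=49 S2=31 S3=23 S4=40 blocked=[]
Op 7: conn=16 S1=49 S2=31 S3=23 S4=40 blocked=[]
Op 8: conn=16 S1=58 S2=31 S3=23 S4=40 blocked=[]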